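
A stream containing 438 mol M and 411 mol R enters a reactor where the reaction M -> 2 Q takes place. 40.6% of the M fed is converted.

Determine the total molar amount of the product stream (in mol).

M reacted = 0.406 × 438 = 177.8 mol; ν_M = −1, so ξ = 177.8/1 = 177.8 mol.
Outlet amounts (n = n₀ + ν ξ):
  M: 438 − 1(177.8) = 260.2
  Q: 0 + 2(177.8) = 355.7
  R: 411 (inert)
Total out = 260.2 + 355.7 + 411 = 1027 mol.

1030 mol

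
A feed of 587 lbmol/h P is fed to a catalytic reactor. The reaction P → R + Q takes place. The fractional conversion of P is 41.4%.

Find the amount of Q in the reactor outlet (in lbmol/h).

P reacted = 0.414 × 587 = 243 lbmol/h; ν_P = −1, so ξ = 243/1 = 243 lbmol/h.
Outlet amounts (n = n₀ + ν ξ):
  P: 587 − 1(243) = 344
  R: 0 + 1(243) = 243
  Q: 0 + 1(243) = 243

243 lbmol/h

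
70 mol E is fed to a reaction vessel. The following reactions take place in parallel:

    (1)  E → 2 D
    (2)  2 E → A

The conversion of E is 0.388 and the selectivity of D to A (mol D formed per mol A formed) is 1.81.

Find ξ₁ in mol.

ξ₁ = 8.46 mol

Conversion of E: E consumed = 0.388 × 70 = 27.16 mol = 1ξ₁ + 2ξ₂.
Selectivity: 2ξ₁ / (1ξ₂) = 1.81 → ξ₁ = 0.905 ξ₂.
Substitute: (1·0.905 + 2) ξ₂ = 27.16 → ξ₂ = 9.349 mol, ξ₁ = 8.461 mol.
Outlet amounts (n = n₀ + Σ ν·ξ):
  E: 70 − 1(8.461) − 2(9.349) = 42.84
  D: 0 + 2(8.461) = 16.92
  A: 0 + 1(9.349) = 9.349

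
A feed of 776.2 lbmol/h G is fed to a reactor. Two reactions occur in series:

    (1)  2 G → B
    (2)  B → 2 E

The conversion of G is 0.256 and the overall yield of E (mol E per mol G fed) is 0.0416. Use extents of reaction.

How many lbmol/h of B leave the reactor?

83.2 lbmol/h

Conversion of G: G consumed = 2ξ₁ = 0.256 × 776.2 → ξ₁ = 99.35 lbmol/h.
Yield of E: 2ξ₂ / 776.2 = 0.0416 → ξ₂ = 16.14 lbmol/h.
Outlet amounts (n = n₀ + Σ ν·ξ):
  G: 776.2 − 2(99.35) = 577.5
  B: 0 + 1(99.35) − 1(16.14) = 83.21
  E: 0 + 2(16.14) = 32.29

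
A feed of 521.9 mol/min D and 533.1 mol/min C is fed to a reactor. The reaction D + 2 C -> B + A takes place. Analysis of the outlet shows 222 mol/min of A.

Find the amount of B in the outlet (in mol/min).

222 mol/min

For A: n = n₀ + 1ξ → 222 = 0 + 1ξ, giving ξ = 222 mol/min.
Outlet amounts (n = n₀ + ν ξ):
  D: 521.9 − 1(222) = 299.9
  C: 533.1 − 2(222) = 89.1
  B: 0 + 1(222) = 222
  A: 0 + 1(222) = 222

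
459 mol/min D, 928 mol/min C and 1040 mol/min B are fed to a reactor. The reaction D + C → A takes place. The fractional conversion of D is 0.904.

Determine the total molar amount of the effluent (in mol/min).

D reacted = 0.904 × 459 = 414.9 mol/min; ν_D = −1, so ξ = 414.9/1 = 414.9 mol/min.
Outlet amounts (n = n₀ + ν ξ):
  D: 459 − 1(414.9) = 44.06
  C: 928 − 1(414.9) = 513.1
  A: 0 + 1(414.9) = 414.9
  B: 1040 (inert)
Total out = 44.06 + 513.1 + 414.9 + 1040 = 2012 mol/min.

2010 mol/min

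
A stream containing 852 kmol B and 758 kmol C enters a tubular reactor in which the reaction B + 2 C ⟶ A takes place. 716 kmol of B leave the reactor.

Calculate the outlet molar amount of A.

136 kmol

For B: n = n₀ − 1ξ → 716 = 852 − 1ξ, giving ξ = 136 kmol.
Outlet amounts (n = n₀ + ν ξ):
  B: 852 − 1(136) = 716
  C: 758 − 2(136) = 486
  A: 0 + 1(136) = 136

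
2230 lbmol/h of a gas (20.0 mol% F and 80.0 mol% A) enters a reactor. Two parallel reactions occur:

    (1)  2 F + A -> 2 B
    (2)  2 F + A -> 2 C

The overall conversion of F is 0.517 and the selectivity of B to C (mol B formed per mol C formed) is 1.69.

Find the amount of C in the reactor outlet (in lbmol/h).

85.7 lbmol/h

Conversion of F: F consumed = 0.517 × 446 = 230.6 lbmol/h = 2ξ₁ + 2ξ₂.
Selectivity: 2ξ₁ / (2ξ₂) = 1.69 → ξ₁ = 1.69 ξ₂.
Substitute: (2·1.69 + 2) ξ₂ = 230.6 → ξ₂ = 42.86 lbmol/h, ξ₁ = 72.43 lbmol/h.
Outlet amounts (n = n₀ + Σ ν·ξ):
  F: 446 − 2(72.43) − 2(42.86) = 215.4
  A: 1784 − 1(72.43) − 1(42.86) = 1669
  B: 0 + 2(72.43) = 144.9
  C: 0 + 2(42.86) = 85.72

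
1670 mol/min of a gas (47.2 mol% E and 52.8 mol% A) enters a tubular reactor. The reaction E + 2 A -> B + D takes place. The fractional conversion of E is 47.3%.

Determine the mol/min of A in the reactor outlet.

136 mol/min

E reacted = 0.473 × 788.2 = 372.8 mol/min; ν_E = −1, so ξ = 372.8/1 = 372.8 mol/min.
Outlet amounts (n = n₀ + ν ξ):
  E: 788.2 − 1(372.8) = 415.4
  A: 881.8 − 2(372.8) = 136.1
  B: 0 + 1(372.8) = 372.8
  D: 0 + 1(372.8) = 372.8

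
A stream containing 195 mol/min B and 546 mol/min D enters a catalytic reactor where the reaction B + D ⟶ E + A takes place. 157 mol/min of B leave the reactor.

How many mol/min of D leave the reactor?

For B: n = n₀ − 1ξ → 157 = 195 − 1ξ, giving ξ = 38 mol/min.
Outlet amounts (n = n₀ + ν ξ):
  B: 195 − 1(38) = 157
  D: 546 − 1(38) = 508
  E: 0 + 1(38) = 38
  A: 0 + 1(38) = 38

508 mol/min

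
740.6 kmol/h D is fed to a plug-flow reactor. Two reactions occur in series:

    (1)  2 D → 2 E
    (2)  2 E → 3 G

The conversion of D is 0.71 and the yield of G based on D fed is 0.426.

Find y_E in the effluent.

Conversion of D: D consumed = 2ξ₁ = 0.71 × 740.6 → ξ₁ = 262.9 kmol/h.
Yield of G: 3ξ₂ / 740.6 = 0.426 → ξ₂ = 105.2 kmol/h.
Outlet amounts (n = n₀ + Σ ν·ξ):
  D: 740.6 − 2(262.9) = 214.8
  E: 0 + 2(262.9) − 2(105.2) = 315.5
  G: 0 + 3(105.2) = 315.5
Total out = 845.8 kmol/h; y_E = 315.5 / 845.8 = 0.373.

0.373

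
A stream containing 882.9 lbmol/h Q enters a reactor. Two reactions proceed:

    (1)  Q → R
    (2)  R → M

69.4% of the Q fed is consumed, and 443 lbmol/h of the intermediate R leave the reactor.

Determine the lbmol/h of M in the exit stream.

170 lbmol/h

Conversion of Q: Q consumed = 1ξ₁ = 0.694 × 882.9 → ξ₁ = 612.7 lbmol/h.
R balance: n_R = 0 + 1ξ₁ − 1ξ₂ = 443 → ξ₂ = (1·612.7 − 443)/1 = 169.7 lbmol/h.
Outlet amounts (n = n₀ + Σ ν·ξ):
  Q: 882.9 − 1(612.7) = 270.2
  R: 0 + 1(612.7) − 1(169.7) = 443
  M: 0 + 1(169.7) = 169.7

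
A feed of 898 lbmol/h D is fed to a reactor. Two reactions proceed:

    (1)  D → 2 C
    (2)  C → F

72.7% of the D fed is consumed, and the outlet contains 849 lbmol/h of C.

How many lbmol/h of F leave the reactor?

457 lbmol/h

Conversion of D: D consumed = 1ξ₁ = 0.727 × 898 → ξ₁ = 652.8 lbmol/h.
C balance: n_C = 0 + 2ξ₁ − 1ξ₂ = 849 → ξ₂ = (2·652.8 − 849)/1 = 456.7 lbmol/h.
Outlet amounts (n = n₀ + Σ ν·ξ):
  D: 898 − 1(652.8) = 245.2
  C: 0 + 2(652.8) − 1(456.7) = 849
  F: 0 + 1(456.7) = 456.7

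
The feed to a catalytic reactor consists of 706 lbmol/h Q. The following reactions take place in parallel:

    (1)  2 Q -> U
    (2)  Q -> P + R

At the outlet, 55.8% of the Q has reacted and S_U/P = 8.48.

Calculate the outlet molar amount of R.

21.9 lbmol/h

Conversion of Q: Q consumed = 0.558 × 706 = 393.9 lbmol/h = 2ξ₁ + 1ξ₂.
Selectivity: 1ξ₁ / (1ξ₂) = 8.48 → ξ₁ = 8.48 ξ₂.
Substitute: (2·8.48 + 1) ξ₂ = 393.9 → ξ₂ = 21.93 lbmol/h, ξ₁ = 186 lbmol/h.
Outlet amounts (n = n₀ + Σ ν·ξ):
  Q: 706 − 2(186) − 1(21.93) = 312.1
  U: 0 + 1(186) = 186
  P: 0 + 1(21.93) = 21.93
  R: 0 + 1(21.93) = 21.93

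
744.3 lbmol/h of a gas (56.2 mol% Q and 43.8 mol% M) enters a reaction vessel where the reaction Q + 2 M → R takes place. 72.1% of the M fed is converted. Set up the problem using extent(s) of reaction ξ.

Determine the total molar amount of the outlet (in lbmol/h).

M reacted = 0.721 × 326 = 235 lbmol/h; ν_M = −2, so ξ = 235/2 = 117.5 lbmol/h.
Outlet amounts (n = n₀ + ν ξ):
  Q: 418.3 − 1(117.5) = 300.8
  M: 326 − 2(117.5) = 90.95
  R: 0 + 1(117.5) = 117.5
Total out = 300.8 + 90.95 + 117.5 = 509.3 lbmol/h.

509 lbmol/h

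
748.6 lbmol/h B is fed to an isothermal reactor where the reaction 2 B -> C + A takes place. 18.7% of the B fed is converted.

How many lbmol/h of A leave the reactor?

B reacted = 0.187 × 748.6 = 140 lbmol/h; ν_B = −2, so ξ = 140/2 = 69.99 lbmol/h.
Outlet amounts (n = n₀ + ν ξ):
  B: 748.6 − 2(69.99) = 608.6
  C: 0 + 1(69.99) = 69.99
  A: 0 + 1(69.99) = 69.99

70 lbmol/h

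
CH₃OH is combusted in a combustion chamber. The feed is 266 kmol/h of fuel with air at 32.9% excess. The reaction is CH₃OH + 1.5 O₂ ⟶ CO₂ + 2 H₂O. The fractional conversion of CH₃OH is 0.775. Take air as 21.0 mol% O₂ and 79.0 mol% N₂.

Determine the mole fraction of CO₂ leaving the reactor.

0.0712

Stoichiometric O₂ = 1.5 × 266 = 399 kmol/h; O₂ fed = 399 × 1.329 = 530.3 kmol/h.
N₂ fed = 530.3 × 79/21 = 1995 kmol/h.
Fuel reacted = 0.775 × 266 → ξ = 206.2 kmol/h.
Outlet (n = n₀ + ν ξ):
  CH₃OH: 266 − 1(206.2) = 59.85
  O₂: 530.3 − 1.5(206.2) = 221
  N₂: 1995 (inert)
  CO₂: 0 + 1(206.2) = 206.2
  H₂O: 0 + 2(206.2) = 412.3
Total out = 2894 kmol/h; y_CO₂ = 206.2 / 2894 = 0.07123.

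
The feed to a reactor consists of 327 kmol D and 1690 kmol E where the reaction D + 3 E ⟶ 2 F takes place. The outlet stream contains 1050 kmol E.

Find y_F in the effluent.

For E: n = n₀ − 3ξ → 1050 = 1690 − 3ξ, giving ξ = 213.3 kmol.
Outlet amounts (n = n₀ + ν ξ):
  D: 327 − 1(213.3) = 113.7
  E: 1690 − 3(213.3) = 1050
  F: 0 + 2(213.3) = 426.7
Total out = 1590 kmol; y_F = 426.7 / 1590 = 0.2683.

0.268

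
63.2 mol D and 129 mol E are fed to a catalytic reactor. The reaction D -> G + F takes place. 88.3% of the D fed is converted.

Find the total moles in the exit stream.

248 mol

D reacted = 0.883 × 63.2 = 55.81 mol; ν_D = −1, so ξ = 55.81/1 = 55.81 mol.
Outlet amounts (n = n₀ + ν ξ):
  D: 63.2 − 1(55.81) = 7.394
  G: 0 + 1(55.81) = 55.81
  F: 0 + 1(55.81) = 55.81
  E: 129 (inert)
Total out = 7.394 + 55.81 + 55.81 + 129 = 248 mol.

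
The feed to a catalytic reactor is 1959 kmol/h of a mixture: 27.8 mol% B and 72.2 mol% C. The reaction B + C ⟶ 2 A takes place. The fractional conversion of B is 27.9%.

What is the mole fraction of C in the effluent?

B reacted = 0.279 × 544.6 = 151.9 kmol/h; ν_B = −1, so ξ = 151.9/1 = 151.9 kmol/h.
Outlet amounts (n = n₀ + ν ξ):
  B: 544.6 − 1(151.9) = 392.7
  C: 1414 − 1(151.9) = 1262
  A: 0 + 2(151.9) = 303.9
Total out = 1959 kmol/h; y_C = 1262 / 1959 = 0.6444.

0.644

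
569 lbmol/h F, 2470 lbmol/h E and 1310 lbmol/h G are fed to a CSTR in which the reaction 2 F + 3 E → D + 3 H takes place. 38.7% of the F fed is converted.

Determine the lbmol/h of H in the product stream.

F reacted = 0.387 × 569 = 220.2 lbmol/h; ν_F = −2, so ξ = 220.2/2 = 110.1 lbmol/h.
Outlet amounts (n = n₀ + ν ξ):
  F: 569 − 2(110.1) = 348.8
  E: 2470 − 3(110.1) = 2140
  D: 0 + 1(110.1) = 110.1
  H: 0 + 3(110.1) = 330.3
  G: 1310 (inert)

330 lbmol/h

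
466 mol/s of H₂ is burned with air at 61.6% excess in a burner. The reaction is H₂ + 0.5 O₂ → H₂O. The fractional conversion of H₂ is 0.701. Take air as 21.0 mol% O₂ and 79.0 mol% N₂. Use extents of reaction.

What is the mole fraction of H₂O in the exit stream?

0.156

Stoichiometric O₂ = 0.5 × 466 = 233 mol/s; O₂ fed = 233 × 1.616 = 376.5 mol/s.
N₂ fed = 376.5 × 79/21 = 1416 mol/s.
Fuel reacted = 0.701 × 466 → ξ = 326.7 mol/s.
Outlet (n = n₀ + ν ξ):
  H₂: 466 − 1(326.7) = 139.3
  O₂: 376.5 − 0.5(326.7) = 213.2
  N₂: 1416 (inert)
  H₂O: 0 + 1(326.7) = 326.7
Total out = 2096 mol/s; y_H₂O = 326.7 / 2096 = 0.1559.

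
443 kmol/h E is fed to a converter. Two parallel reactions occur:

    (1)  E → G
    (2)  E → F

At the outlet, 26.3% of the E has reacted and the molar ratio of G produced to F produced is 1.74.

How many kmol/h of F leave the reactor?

42.5 kmol/h

Conversion of E: E consumed = 0.263 × 443 = 116.5 kmol/h = 1ξ₁ + 1ξ₂.
Selectivity: 1ξ₁ / (1ξ₂) = 1.74 → ξ₁ = 1.74 ξ₂.
Substitute: (1·1.74 + 1) ξ₂ = 116.5 → ξ₂ = 42.52 kmol/h, ξ₁ = 73.99 kmol/h.
Outlet amounts (n = n₀ + Σ ν·ξ):
  E: 443 − 1(73.99) − 1(42.52) = 326.5
  G: 0 + 1(73.99) = 73.99
  F: 0 + 1(42.52) = 42.52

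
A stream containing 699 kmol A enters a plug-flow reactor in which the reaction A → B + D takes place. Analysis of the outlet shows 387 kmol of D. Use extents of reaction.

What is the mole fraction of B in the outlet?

For D: n = n₀ + 1ξ → 387 = 0 + 1ξ, giving ξ = 387 kmol.
Outlet amounts (n = n₀ + ν ξ):
  A: 699 − 1(387) = 312
  B: 0 + 1(387) = 387
  D: 0 + 1(387) = 387
Total out = 1086 kmol; y_B = 387 / 1086 = 0.3564.

0.356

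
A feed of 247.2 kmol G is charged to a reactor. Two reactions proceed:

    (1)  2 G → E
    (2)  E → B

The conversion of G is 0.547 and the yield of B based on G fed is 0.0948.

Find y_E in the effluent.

0.246

Conversion of G: G consumed = 2ξ₁ = 0.547 × 247.2 → ξ₁ = 67.61 kmol.
Yield of B: 1ξ₂ / 247.2 = 0.0948 → ξ₂ = 23.43 kmol.
Outlet amounts (n = n₀ + Σ ν·ξ):
  G: 247.2 − 2(67.61) = 112
  E: 0 + 1(67.61) − 1(23.43) = 44.17
  B: 0 + 1(23.43) = 23.43
Total out = 179.6 kmol; y_E = 44.17 / 179.6 = 0.246.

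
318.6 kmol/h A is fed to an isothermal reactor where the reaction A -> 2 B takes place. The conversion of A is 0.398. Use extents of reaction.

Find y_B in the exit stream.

0.569

A reacted = 0.398 × 318.6 = 126.8 kmol/h; ν_A = −1, so ξ = 126.8/1 = 126.8 kmol/h.
Outlet amounts (n = n₀ + ν ξ):
  A: 318.6 − 1(126.8) = 191.8
  B: 0 + 2(126.8) = 253.6
Total out = 445.4 kmol/h; y_B = 253.6 / 445.4 = 0.5694.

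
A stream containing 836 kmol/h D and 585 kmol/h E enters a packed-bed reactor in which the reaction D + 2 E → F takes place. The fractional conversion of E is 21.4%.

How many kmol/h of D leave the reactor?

773 kmol/h

E reacted = 0.214 × 585 = 125.2 kmol/h; ν_E = −2, so ξ = 125.2/2 = 62.59 kmol/h.
Outlet amounts (n = n₀ + ν ξ):
  D: 836 − 1(62.59) = 773.4
  E: 585 − 2(62.59) = 459.8
  F: 0 + 1(62.59) = 62.59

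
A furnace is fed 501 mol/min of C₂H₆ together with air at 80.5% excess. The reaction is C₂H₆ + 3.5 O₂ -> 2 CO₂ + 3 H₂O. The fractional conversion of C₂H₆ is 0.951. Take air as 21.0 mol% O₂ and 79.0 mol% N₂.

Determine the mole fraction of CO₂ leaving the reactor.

0.0603

Stoichiometric O₂ = 3.5 × 501 = 1754 mol/min; O₂ fed = 1754 × 1.805 = 3165 mol/min.
N₂ fed = 3165 × 79/21 = 11910 mol/min.
Fuel reacted = 0.951 × 501 → ξ = 476.5 mol/min.
Outlet (n = n₀ + ν ξ):
  C₂H₆: 501 − 1(476.5) = 24.55
  O₂: 3165 − 3.5(476.5) = 1497
  N₂: 11910 (inert)
  CO₂: 0 + 2(476.5) = 952.9
  H₂O: 0 + 3(476.5) = 1429
Total out = 15810 mol/min; y_CO₂ = 952.9 / 15810 = 0.06027.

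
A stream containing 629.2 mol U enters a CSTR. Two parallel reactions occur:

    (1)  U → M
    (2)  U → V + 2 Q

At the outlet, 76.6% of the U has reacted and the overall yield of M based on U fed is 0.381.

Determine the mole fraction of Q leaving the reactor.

0.435

Yield of M: 1ξ₁ / 629.2 = 0.381 → ξ₁ = 239.7 mol.
Conversion of U: 1ξ₁ + 1ξ₂ = 0.766 × 629.2 = 482 → ξ₂ = 242.2 mol.
Outlet amounts (n = n₀ + Σ ν·ξ):
  U: 629.2 − 1(239.7) − 1(242.2) = 147.2
  M: 0 + 1(239.7) = 239.7
  V: 0 + 1(242.2) = 242.2
  Q: 0 + 2(242.2) = 484.5
Total out = 1114 mol; y_Q = 484.5 / 1114 = 0.435.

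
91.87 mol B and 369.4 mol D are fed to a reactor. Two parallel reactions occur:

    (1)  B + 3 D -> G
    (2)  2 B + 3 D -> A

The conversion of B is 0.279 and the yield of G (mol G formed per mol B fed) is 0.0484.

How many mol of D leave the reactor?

324 mol

Yield of G: 1ξ₁ / 91.87 = 0.0484 → ξ₁ = 4.447 mol.
Conversion of B: 1ξ₁ + 2ξ₂ = 0.279 × 91.87 = 25.63 → ξ₂ = 10.59 mol.
Outlet amounts (n = n₀ + Σ ν·ξ):
  B: 91.87 − 1(4.447) − 2(10.59) = 66.24
  D: 369.4 − 3(4.447) − 3(10.59) = 324.3
  G: 0 + 1(4.447) = 4.447
  A: 0 + 1(10.59) = 10.59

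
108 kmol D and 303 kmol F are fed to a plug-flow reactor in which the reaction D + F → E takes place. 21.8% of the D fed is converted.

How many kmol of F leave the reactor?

D reacted = 0.218 × 108 = 23.54 kmol; ν_D = −1, so ξ = 23.54/1 = 23.54 kmol.
Outlet amounts (n = n₀ + ν ξ):
  D: 108 − 1(23.54) = 84.46
  F: 303 − 1(23.54) = 279.5
  E: 0 + 1(23.54) = 23.54

279 kmol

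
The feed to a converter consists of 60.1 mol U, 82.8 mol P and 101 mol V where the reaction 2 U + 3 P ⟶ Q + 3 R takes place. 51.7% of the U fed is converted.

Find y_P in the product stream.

0.158

U reacted = 0.517 × 60.1 = 31.07 mol; ν_U = −2, so ξ = 31.07/2 = 15.54 mol.
Outlet amounts (n = n₀ + ν ξ):
  U: 60.1 − 2(15.54) = 29.03
  P: 82.8 − 3(15.54) = 36.19
  Q: 0 + 1(15.54) = 15.54
  R: 0 + 3(15.54) = 46.61
  V: 101 (inert)
Total out = 228.4 mol; y_P = 36.19 / 228.4 = 0.1585.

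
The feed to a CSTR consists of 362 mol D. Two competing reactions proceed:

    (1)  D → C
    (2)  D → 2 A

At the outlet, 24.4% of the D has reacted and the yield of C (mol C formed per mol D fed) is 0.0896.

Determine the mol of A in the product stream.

112 mol

Yield of C: 1ξ₁ / 362 = 0.0896 → ξ₁ = 32.44 mol.
Conversion of D: 1ξ₁ + 1ξ₂ = 0.244 × 362 = 88.33 → ξ₂ = 55.89 mol.
Outlet amounts (n = n₀ + Σ ν·ξ):
  D: 362 − 1(32.44) − 1(55.89) = 273.7
  C: 0 + 1(32.44) = 32.44
  A: 0 + 2(55.89) = 111.8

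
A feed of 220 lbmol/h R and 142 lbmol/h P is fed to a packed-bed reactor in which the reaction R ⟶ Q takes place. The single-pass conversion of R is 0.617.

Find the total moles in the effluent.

362 lbmol/h

R reacted = 0.617 × 220 = 135.7 lbmol/h; ν_R = −1, so ξ = 135.7/1 = 135.7 lbmol/h.
Outlet amounts (n = n₀ + ν ξ):
  R: 220 − 1(135.7) = 84.26
  Q: 0 + 1(135.7) = 135.7
  P: 142 (inert)
Total out = 84.26 + 135.7 + 142 = 362 lbmol/h.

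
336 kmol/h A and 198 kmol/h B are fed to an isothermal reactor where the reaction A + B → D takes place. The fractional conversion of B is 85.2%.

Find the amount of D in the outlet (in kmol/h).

169 kmol/h

B reacted = 0.852 × 198 = 168.7 kmol/h; ν_B = −1, so ξ = 168.7/1 = 168.7 kmol/h.
Outlet amounts (n = n₀ + ν ξ):
  A: 336 − 1(168.7) = 167.3
  B: 198 − 1(168.7) = 29.3
  D: 0 + 1(168.7) = 168.7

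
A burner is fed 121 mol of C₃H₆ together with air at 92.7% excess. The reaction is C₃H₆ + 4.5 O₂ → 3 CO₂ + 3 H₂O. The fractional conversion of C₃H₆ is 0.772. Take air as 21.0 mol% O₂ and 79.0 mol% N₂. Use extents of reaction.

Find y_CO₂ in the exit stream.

0.0543

Stoichiometric O₂ = 4.5 × 121 = 544.5 mol; O₂ fed = 544.5 × 1.927 = 1049 mol.
N₂ fed = 1049 × 79/21 = 3947 mol.
Fuel reacted = 0.772 × 121 → ξ = 93.41 mol.
Outlet (n = n₀ + ν ξ):
  C₃H₆: 121 − 1(93.41) = 27.59
  O₂: 1049 − 4.5(93.41) = 628.9
  N₂: 3947 (inert)
  CO₂: 0 + 3(93.41) = 280.2
  H₂O: 0 + 3(93.41) = 280.2
Total out = 5164 mol; y_CO₂ = 280.2 / 5164 = 0.05427.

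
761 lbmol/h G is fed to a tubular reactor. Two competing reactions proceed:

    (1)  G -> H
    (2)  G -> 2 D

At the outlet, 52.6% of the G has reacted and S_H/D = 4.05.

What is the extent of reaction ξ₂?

ξ₂ = 44 lbmol/h

Conversion of G: G consumed = 0.526 × 761 = 400.3 lbmol/h = 1ξ₁ + 1ξ₂.
Selectivity: 1ξ₁ / (2ξ₂) = 4.05 → ξ₁ = 8.1 ξ₂.
Substitute: (1·8.1 + 1) ξ₂ = 400.3 → ξ₂ = 43.99 lbmol/h, ξ₁ = 356.3 lbmol/h.
Outlet amounts (n = n₀ + Σ ν·ξ):
  G: 761 − 1(356.3) − 1(43.99) = 360.7
  H: 0 + 1(356.3) = 356.3
  D: 0 + 2(43.99) = 87.97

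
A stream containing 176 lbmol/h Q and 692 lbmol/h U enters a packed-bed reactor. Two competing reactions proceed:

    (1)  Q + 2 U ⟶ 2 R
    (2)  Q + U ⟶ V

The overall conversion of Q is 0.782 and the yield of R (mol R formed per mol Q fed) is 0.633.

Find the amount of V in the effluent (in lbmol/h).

81.9 lbmol/h

Yield of R: 2ξ₁ / 176 = 0.633 → ξ₁ = 55.7 lbmol/h.
Conversion of Q: 1ξ₁ + 1ξ₂ = 0.782 × 176 = 137.6 → ξ₂ = 81.93 lbmol/h.
Outlet amounts (n = n₀ + Σ ν·ξ):
  Q: 176 − 1(55.7) − 1(81.93) = 38.37
  U: 692 − 2(55.7) − 1(81.93) = 498.7
  R: 0 + 2(55.7) = 111.4
  V: 0 + 1(81.93) = 81.93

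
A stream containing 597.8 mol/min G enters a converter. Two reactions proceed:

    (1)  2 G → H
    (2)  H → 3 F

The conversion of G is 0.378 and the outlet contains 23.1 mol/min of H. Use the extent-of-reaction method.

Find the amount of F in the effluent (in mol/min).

270 mol/min

Conversion of G: G consumed = 2ξ₁ = 0.378 × 597.8 → ξ₁ = 113 mol/min.
H balance: n_H = 0 + 1ξ₁ − 1ξ₂ = 23.1 → ξ₂ = (1·113 − 23.1)/1 = 89.88 mol/min.
Outlet amounts (n = n₀ + Σ ν·ξ):
  G: 597.8 − 2(113) = 371.8
  H: 0 + 1(113) − 1(89.88) = 23.1
  F: 0 + 3(89.88) = 269.7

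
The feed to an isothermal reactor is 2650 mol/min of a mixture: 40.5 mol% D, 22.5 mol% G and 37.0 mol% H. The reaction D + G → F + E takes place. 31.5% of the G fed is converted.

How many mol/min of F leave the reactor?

G reacted = 0.315 × 596.2 = 187.8 mol/min; ν_G = −1, so ξ = 187.8/1 = 187.8 mol/min.
Outlet amounts (n = n₀ + ν ξ):
  D: 1073 − 1(187.8) = 885.4
  G: 596.2 − 1(187.8) = 408.4
  F: 0 + 1(187.8) = 187.8
  E: 0 + 1(187.8) = 187.8
  H: 980.5 (inert)

188 mol/min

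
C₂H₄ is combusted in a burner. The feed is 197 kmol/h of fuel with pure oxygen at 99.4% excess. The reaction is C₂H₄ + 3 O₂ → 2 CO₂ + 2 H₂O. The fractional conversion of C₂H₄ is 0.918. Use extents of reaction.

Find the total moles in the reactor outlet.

Stoichiometric O₂ = 3 × 197 = 591 kmol/h; O₂ fed = 591 × 1.994 = 1178 kmol/h.
Fuel reacted = 0.918 × 197 → ξ = 180.8 kmol/h.
Outlet (n = n₀ + ν ξ):
  C₂H₄: 197 − 1(180.8) = 16.15
  O₂: 1178 − 3(180.8) = 635.9
  CO₂: 0 + 2(180.8) = 361.7
  H₂O: 0 + 2(180.8) = 361.7
Total out = 16.15 + 635.9 + 361.7 + 361.7 = 1375 kmol/h.

1380 kmol/h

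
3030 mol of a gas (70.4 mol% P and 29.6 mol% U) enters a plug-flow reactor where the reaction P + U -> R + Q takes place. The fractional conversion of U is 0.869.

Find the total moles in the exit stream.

U reacted = 0.869 × 896.9 = 779.4 mol; ν_U = −1, so ξ = 779.4/1 = 779.4 mol.
Outlet amounts (n = n₀ + ν ξ):
  P: 2133 − 1(779.4) = 1354
  U: 896.9 − 1(779.4) = 117.5
  R: 0 + 1(779.4) = 779.4
  Q: 0 + 1(779.4) = 779.4
Total out = 1354 + 117.5 + 779.4 + 779.4 = 3030 mol.

3030 mol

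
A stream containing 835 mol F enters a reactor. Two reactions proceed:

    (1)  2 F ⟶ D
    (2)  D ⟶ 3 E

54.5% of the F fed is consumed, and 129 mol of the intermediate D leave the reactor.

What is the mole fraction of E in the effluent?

0.367

Conversion of F: F consumed = 2ξ₁ = 0.545 × 835 → ξ₁ = 227.5 mol.
D balance: n_D = 0 + 1ξ₁ − 1ξ₂ = 129 → ξ₂ = (1·227.5 − 129)/1 = 98.54 mol.
Outlet amounts (n = n₀ + Σ ν·ξ):
  F: 835 − 2(227.5) = 379.9
  D: 0 + 1(227.5) − 1(98.54) = 129
  E: 0 + 3(98.54) = 295.6
Total out = 804.5 mol; y_E = 295.6 / 804.5 = 0.3674.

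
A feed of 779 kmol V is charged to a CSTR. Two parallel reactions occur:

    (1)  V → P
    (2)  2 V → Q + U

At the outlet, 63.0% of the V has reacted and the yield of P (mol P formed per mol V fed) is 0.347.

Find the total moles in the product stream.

Yield of P: 1ξ₁ / 779 = 0.347 → ξ₁ = 270.3 kmol.
Conversion of V: 1ξ₁ + 2ξ₂ = 0.63 × 779 = 490.8 → ξ₂ = 110.2 kmol.
Outlet amounts (n = n₀ + Σ ν·ξ):
  V: 779 − 1(270.3) − 2(110.2) = 288.2
  P: 0 + 1(270.3) = 270.3
  Q: 0 + 1(110.2) = 110.2
  U: 0 + 1(110.2) = 110.2
Total out = 288.2 + 270.3 + 110.2 + 110.2 = 779 kmol.

779 kmol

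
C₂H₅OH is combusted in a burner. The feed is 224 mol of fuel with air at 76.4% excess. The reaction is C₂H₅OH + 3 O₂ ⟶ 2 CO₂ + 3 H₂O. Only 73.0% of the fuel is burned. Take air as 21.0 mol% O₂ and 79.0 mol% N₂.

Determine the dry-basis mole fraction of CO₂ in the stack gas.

Stoichiometric O₂ = 3 × 224 = 672 mol; O₂ fed = 672 × 1.764 = 1185 mol.
N₂ fed = 1185 × 79/21 = 4459 mol.
Fuel reacted = 0.73 × 224 → ξ = 163.5 mol.
Outlet (n = n₀ + ν ξ):
  C₂H₅OH: 224 − 1(163.5) = 60.48
  O₂: 1185 − 3(163.5) = 694.8
  N₂: 4459 (inert)
  CO₂: 0 + 2(163.5) = 327
  H₂O: 0 + 3(163.5) = 490.6
Dry total = 5542 mol; y_CO₂ (dry) = 327 / 5542 = 0.05901.

0.059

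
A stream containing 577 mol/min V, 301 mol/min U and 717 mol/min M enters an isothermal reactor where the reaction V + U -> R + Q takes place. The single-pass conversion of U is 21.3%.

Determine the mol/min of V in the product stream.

513 mol/min

U reacted = 0.213 × 301 = 64.11 mol/min; ν_U = −1, so ξ = 64.11/1 = 64.11 mol/min.
Outlet amounts (n = n₀ + ν ξ):
  V: 577 − 1(64.11) = 512.9
  U: 301 − 1(64.11) = 236.9
  R: 0 + 1(64.11) = 64.11
  Q: 0 + 1(64.11) = 64.11
  M: 717 (inert)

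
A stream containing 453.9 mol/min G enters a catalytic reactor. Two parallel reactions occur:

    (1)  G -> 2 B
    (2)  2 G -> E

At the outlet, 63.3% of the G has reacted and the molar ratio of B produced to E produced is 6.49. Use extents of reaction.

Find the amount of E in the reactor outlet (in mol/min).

Conversion of G: G consumed = 0.633 × 453.9 = 287.3 mol/min = 1ξ₁ + 2ξ₂.
Selectivity: 2ξ₁ / (1ξ₂) = 6.49 → ξ₁ = 3.245 ξ₂.
Substitute: (1·3.245 + 2) ξ₂ = 287.3 → ξ₂ = 54.78 mol/min, ξ₁ = 177.8 mol/min.
Outlet amounts (n = n₀ + Σ ν·ξ):
  G: 453.9 − 1(177.8) − 2(54.78) = 166.6
  B: 0 + 2(177.8) = 355.5
  E: 0 + 1(54.78) = 54.78

54.8 mol/min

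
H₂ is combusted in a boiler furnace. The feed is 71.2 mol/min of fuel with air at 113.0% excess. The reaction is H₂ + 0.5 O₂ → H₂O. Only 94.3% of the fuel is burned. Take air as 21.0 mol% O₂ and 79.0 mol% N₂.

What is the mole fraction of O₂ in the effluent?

0.106

Stoichiometric O₂ = 0.5 × 71.2 = 35.6 mol/min; O₂ fed = 35.6 × 2.130 = 75.83 mol/min.
N₂ fed = 75.83 × 79/21 = 285.3 mol/min.
Fuel reacted = 0.943 × 71.2 → ξ = 67.14 mol/min.
Outlet (n = n₀ + ν ξ):
  H₂: 71.2 − 1(67.14) = 4.058
  O₂: 75.83 − 0.5(67.14) = 42.26
  N₂: 285.3 (inert)
  H₂O: 0 + 1(67.14) = 67.14
Total out = 398.7 mol/min; y_O₂ = 42.26 / 398.7 = 0.106.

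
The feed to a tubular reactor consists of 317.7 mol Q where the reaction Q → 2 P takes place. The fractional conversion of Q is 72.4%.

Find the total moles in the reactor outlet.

548 mol

Q reacted = 0.724 × 317.7 = 230 mol; ν_Q = −1, so ξ = 230/1 = 230 mol.
Outlet amounts (n = n₀ + ν ξ):
  Q: 317.7 − 1(230) = 87.69
  P: 0 + 2(230) = 460
Total out = 87.69 + 460 = 547.7 mol.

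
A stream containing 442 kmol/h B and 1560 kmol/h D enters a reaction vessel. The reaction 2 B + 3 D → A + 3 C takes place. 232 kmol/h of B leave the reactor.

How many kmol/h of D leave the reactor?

1240 kmol/h

For B: n = n₀ − 2ξ → 232 = 442 − 2ξ, giving ξ = 105 kmol/h.
Outlet amounts (n = n₀ + ν ξ):
  B: 442 − 2(105) = 232
  D: 1560 − 3(105) = 1245
  A: 0 + 1(105) = 105
  C: 0 + 3(105) = 315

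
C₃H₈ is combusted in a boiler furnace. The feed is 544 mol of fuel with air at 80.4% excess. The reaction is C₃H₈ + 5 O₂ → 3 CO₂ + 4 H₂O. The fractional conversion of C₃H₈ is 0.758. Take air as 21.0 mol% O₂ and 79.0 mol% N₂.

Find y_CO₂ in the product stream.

0.0509

Stoichiometric O₂ = 5 × 544 = 2720 mol; O₂ fed = 2720 × 1.804 = 4907 mol.
N₂ fed = 4907 × 79/21 = 18460 mol.
Fuel reacted = 0.758 × 544 → ξ = 412.4 mol.
Outlet (n = n₀ + ν ξ):
  C₃H₈: 544 − 1(412.4) = 131.6
  O₂: 4907 − 5(412.4) = 2845
  N₂: 18460 (inert)
  CO₂: 0 + 3(412.4) = 1237
  H₂O: 0 + 4(412.4) = 1649
Total out = 24320 mol; y_CO₂ = 1237 / 24320 = 0.05086.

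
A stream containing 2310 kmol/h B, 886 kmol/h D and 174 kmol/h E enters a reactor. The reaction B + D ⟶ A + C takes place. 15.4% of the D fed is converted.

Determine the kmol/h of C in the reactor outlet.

136 kmol/h

D reacted = 0.154 × 886 = 136.4 kmol/h; ν_D = −1, so ξ = 136.4/1 = 136.4 kmol/h.
Outlet amounts (n = n₀ + ν ξ):
  B: 2310 − 1(136.4) = 2174
  D: 886 − 1(136.4) = 749.6
  A: 0 + 1(136.4) = 136.4
  C: 0 + 1(136.4) = 136.4
  E: 174 (inert)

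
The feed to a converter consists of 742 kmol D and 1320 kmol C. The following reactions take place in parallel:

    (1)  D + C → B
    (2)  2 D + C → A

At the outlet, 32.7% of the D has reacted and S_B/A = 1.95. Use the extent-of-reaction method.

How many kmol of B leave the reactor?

Conversion of D: D consumed = 0.327 × 742 = 242.6 kmol = 1ξ₁ + 2ξ₂.
Selectivity: 1ξ₁ / (1ξ₂) = 1.95 → ξ₁ = 1.95 ξ₂.
Substitute: (1·1.95 + 2) ξ₂ = 242.6 → ξ₂ = 61.43 kmol, ξ₁ = 119.8 kmol.
Outlet amounts (n = n₀ + Σ ν·ξ):
  D: 742 − 1(119.8) − 2(61.43) = 499.4
  C: 1320 − 1(119.8) − 1(61.43) = 1139
  B: 0 + 1(119.8) = 119.8
  A: 0 + 1(61.43) = 61.43

120 kmol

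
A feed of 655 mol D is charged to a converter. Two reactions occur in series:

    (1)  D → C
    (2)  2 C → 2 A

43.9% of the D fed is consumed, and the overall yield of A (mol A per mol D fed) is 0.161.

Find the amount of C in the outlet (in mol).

Conversion of D: D consumed = 1ξ₁ = 0.439 × 655 → ξ₁ = 287.5 mol.
Yield of A: 2ξ₂ / 655 = 0.161 → ξ₂ = 52.73 mol.
Outlet amounts (n = n₀ + Σ ν·ξ):
  D: 655 − 1(287.5) = 367.5
  C: 0 + 1(287.5) − 2(52.73) = 182.1
  A: 0 + 2(52.73) = 105.5

182 mol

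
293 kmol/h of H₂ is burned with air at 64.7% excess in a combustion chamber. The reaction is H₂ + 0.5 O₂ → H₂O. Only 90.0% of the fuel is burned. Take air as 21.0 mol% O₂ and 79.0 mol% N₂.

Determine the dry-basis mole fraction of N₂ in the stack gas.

0.867

Stoichiometric O₂ = 0.5 × 293 = 146.5 kmol/h; O₂ fed = 146.5 × 1.647 = 241.3 kmol/h.
N₂ fed = 241.3 × 79/21 = 907.7 kmol/h.
Fuel reacted = 0.9 × 293 → ξ = 263.7 kmol/h.
Outlet (n = n₀ + ν ξ):
  H₂: 293 − 1(263.7) = 29.3
  O₂: 241.3 − 0.5(263.7) = 109.4
  N₂: 907.7 (inert)
  H₂O: 0 + 1(263.7) = 263.7
Dry total = 1046 kmol/h; y_N₂ (dry) = 907.7 / 1046 = 0.8674.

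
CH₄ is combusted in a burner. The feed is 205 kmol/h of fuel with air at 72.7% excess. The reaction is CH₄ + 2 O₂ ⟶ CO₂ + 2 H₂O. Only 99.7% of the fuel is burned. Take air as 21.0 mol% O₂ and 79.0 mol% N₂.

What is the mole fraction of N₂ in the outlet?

0.745

Stoichiometric O₂ = 2 × 205 = 410 kmol/h; O₂ fed = 410 × 1.727 = 708.1 kmol/h.
N₂ fed = 708.1 × 79/21 = 2664 kmol/h.
Fuel reacted = 0.997 × 205 → ξ = 204.4 kmol/h.
Outlet (n = n₀ + ν ξ):
  CH₄: 205 − 1(204.4) = 0.615
  O₂: 708.1 − 2(204.4) = 299.3
  N₂: 2664 (inert)
  CO₂: 0 + 1(204.4) = 204.4
  H₂O: 0 + 2(204.4) = 408.8
Total out = 3577 kmol/h; y_N₂ = 2664 / 3577 = 0.7447.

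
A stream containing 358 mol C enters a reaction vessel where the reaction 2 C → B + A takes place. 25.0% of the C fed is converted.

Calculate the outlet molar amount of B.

C reacted = 0.25 × 358 = 89.5 mol; ν_C = −2, so ξ = 89.5/2 = 44.75 mol.
Outlet amounts (n = n₀ + ν ξ):
  C: 358 − 2(44.75) = 268.5
  B: 0 + 1(44.75) = 44.75
  A: 0 + 1(44.75) = 44.75

44.8 mol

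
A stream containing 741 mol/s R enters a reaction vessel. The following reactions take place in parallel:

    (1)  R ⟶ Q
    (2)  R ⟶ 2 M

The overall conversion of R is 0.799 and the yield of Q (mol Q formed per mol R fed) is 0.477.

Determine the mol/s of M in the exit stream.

477 mol/s

Yield of Q: 1ξ₁ / 741 = 0.477 → ξ₁ = 353.5 mol/s.
Conversion of R: 1ξ₁ + 1ξ₂ = 0.799 × 741 = 592.1 → ξ₂ = 238.6 mol/s.
Outlet amounts (n = n₀ + Σ ν·ξ):
  R: 741 − 1(353.5) − 1(238.6) = 148.9
  Q: 0 + 1(353.5) = 353.5
  M: 0 + 2(238.6) = 477.2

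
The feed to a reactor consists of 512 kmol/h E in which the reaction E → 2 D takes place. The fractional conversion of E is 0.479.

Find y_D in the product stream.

0.648

E reacted = 0.479 × 512 = 245.2 kmol/h; ν_E = −1, so ξ = 245.2/1 = 245.2 kmol/h.
Outlet amounts (n = n₀ + ν ξ):
  E: 512 − 1(245.2) = 266.8
  D: 0 + 2(245.2) = 490.5
Total out = 757.2 kmol/h; y_D = 490.5 / 757.2 = 0.6477.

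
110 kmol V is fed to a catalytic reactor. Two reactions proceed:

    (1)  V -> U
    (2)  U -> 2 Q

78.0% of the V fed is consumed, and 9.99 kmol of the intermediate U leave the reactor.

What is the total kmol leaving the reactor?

Conversion of V: V consumed = 1ξ₁ = 0.78 × 110 → ξ₁ = 85.8 kmol.
U balance: n_U = 0 + 1ξ₁ − 1ξ₂ = 9.99 → ξ₂ = (1·85.8 − 9.99)/1 = 75.81 kmol.
Outlet amounts (n = n₀ + Σ ν·ξ):
  V: 110 − 1(85.8) = 24.2
  U: 0 + 1(85.8) − 1(75.81) = 9.99
  Q: 0 + 2(75.81) = 151.6
Total out = 24.2 + 9.99 + 151.6 = 185.8 kmol.

186 kmol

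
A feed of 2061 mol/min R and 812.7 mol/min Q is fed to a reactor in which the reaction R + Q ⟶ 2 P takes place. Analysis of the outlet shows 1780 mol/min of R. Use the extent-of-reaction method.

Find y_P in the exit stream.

0.196

For R: n = n₀ − 1ξ → 1780 = 2061 − 1ξ, giving ξ = 281 mol/min.
Outlet amounts (n = n₀ + ν ξ):
  R: 2061 − 1(281) = 1780
  Q: 812.7 − 1(281) = 531.7
  P: 0 + 2(281) = 562
Total out = 2874 mol/min; y_P = 562 / 2874 = 0.1956.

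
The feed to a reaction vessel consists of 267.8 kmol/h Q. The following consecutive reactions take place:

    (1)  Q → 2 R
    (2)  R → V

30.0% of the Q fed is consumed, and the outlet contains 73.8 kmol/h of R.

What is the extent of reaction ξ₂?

Conversion of Q: Q consumed = 1ξ₁ = 0.3 × 267.8 → ξ₁ = 80.34 kmol/h.
R balance: n_R = 0 + 2ξ₁ − 1ξ₂ = 73.8 → ξ₂ = (2·80.34 − 73.8)/1 = 86.88 kmol/h.
Outlet amounts (n = n₀ + Σ ν·ξ):
  Q: 267.8 − 1(80.34) = 187.5
  R: 0 + 2(80.34) − 1(86.88) = 73.8
  V: 0 + 1(86.88) = 86.88

ξ₂ = 86.9 kmol/h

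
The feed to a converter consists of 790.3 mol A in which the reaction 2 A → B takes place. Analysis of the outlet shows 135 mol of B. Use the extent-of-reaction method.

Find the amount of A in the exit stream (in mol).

For B: n = n₀ + 1ξ → 135 = 0 + 1ξ, giving ξ = 135 mol.
Outlet amounts (n = n₀ + ν ξ):
  A: 790.3 − 2(135) = 520.3
  B: 0 + 1(135) = 135

520 mol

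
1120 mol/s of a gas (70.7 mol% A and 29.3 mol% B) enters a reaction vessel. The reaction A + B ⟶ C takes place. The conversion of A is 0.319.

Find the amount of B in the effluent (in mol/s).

A reacted = 0.319 × 791.8 = 252.6 mol/s; ν_A = −1, so ξ = 252.6/1 = 252.6 mol/s.
Outlet amounts (n = n₀ + ν ξ):
  A: 791.8 − 1(252.6) = 539.2
  B: 328.2 − 1(252.6) = 75.56
  C: 0 + 1(252.6) = 252.6

75.6 mol/s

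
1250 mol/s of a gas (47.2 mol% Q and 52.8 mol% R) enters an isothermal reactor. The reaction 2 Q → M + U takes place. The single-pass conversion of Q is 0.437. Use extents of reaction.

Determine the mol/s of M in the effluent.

Q reacted = 0.437 × 590 = 257.8 mol/s; ν_Q = −2, so ξ = 257.8/2 = 128.9 mol/s.
Outlet amounts (n = n₀ + ν ξ):
  Q: 590 − 2(128.9) = 332.2
  M: 0 + 1(128.9) = 128.9
  U: 0 + 1(128.9) = 128.9
  R: 660 (inert)

129 mol/s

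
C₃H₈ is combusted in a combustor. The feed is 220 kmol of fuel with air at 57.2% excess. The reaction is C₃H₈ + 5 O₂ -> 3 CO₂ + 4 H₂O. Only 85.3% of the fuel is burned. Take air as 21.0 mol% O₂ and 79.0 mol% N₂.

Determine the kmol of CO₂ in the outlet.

563 kmol

Stoichiometric O₂ = 5 × 220 = 1100 kmol; O₂ fed = 1100 × 1.572 = 1729 kmol.
N₂ fed = 1729 × 79/21 = 6505 kmol.
Fuel reacted = 0.853 × 220 → ξ = 187.7 kmol.
Outlet (n = n₀ + ν ξ):
  C₃H₈: 220 − 1(187.7) = 32.34
  O₂: 1729 − 5(187.7) = 790.9
  N₂: 6505 (inert)
  CO₂: 0 + 3(187.7) = 563
  H₂O: 0 + 4(187.7) = 750.6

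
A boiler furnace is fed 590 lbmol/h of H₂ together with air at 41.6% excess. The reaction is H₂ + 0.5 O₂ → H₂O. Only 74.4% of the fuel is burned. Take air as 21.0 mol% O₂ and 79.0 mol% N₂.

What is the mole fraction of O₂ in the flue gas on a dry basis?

0.103

Stoichiometric O₂ = 0.5 × 590 = 295 lbmol/h; O₂ fed = 295 × 1.416 = 417.7 lbmol/h.
N₂ fed = 417.7 × 79/21 = 1571 lbmol/h.
Fuel reacted = 0.744 × 590 → ξ = 439 lbmol/h.
Outlet (n = n₀ + ν ξ):
  H₂: 590 − 1(439) = 151
  O₂: 417.7 − 0.5(439) = 198.2
  N₂: 1571 (inert)
  H₂O: 0 + 1(439) = 439
Dry total = 1921 lbmol/h; y_O₂ (dry) = 198.2 / 1921 = 0.1032.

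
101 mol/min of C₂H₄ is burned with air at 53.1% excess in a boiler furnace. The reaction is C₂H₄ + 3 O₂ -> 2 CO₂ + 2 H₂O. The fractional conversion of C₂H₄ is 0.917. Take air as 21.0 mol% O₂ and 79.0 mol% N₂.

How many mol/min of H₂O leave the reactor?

Stoichiometric O₂ = 3 × 101 = 303 mol/min; O₂ fed = 303 × 1.531 = 463.9 mol/min.
N₂ fed = 463.9 × 79/21 = 1745 mol/min.
Fuel reacted = 0.917 × 101 → ξ = 92.62 mol/min.
Outlet (n = n₀ + ν ξ):
  C₂H₄: 101 − 1(92.62) = 8.383
  O₂: 463.9 − 3(92.62) = 186
  N₂: 1745 (inert)
  CO₂: 0 + 2(92.62) = 185.2
  H₂O: 0 + 2(92.62) = 185.2

185 mol/min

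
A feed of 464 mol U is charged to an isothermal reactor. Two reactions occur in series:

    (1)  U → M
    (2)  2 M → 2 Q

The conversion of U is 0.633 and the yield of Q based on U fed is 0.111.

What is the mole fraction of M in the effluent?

0.522

Conversion of U: U consumed = 1ξ₁ = 0.633 × 464 → ξ₁ = 293.7 mol.
Yield of Q: 2ξ₂ / 464 = 0.111 → ξ₂ = 25.75 mol.
Outlet amounts (n = n₀ + Σ ν·ξ):
  U: 464 − 1(293.7) = 170.3
  M: 0 + 1(293.7) − 2(25.75) = 242.2
  Q: 0 + 2(25.75) = 51.5
Total out = 464 mol; y_M = 242.2 / 464 = 0.522.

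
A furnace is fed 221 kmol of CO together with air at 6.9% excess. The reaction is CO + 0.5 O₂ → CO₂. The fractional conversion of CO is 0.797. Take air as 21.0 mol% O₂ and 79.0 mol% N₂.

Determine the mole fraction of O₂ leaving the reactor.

Stoichiometric O₂ = 0.5 × 221 = 110.5 kmol; O₂ fed = 110.5 × 1.069 = 118.1 kmol.
N₂ fed = 118.1 × 79/21 = 444.4 kmol.
Fuel reacted = 0.797 × 221 → ξ = 176.1 kmol.
Outlet (n = n₀ + ν ξ):
  CO: 221 − 1(176.1) = 44.86
  O₂: 118.1 − 0.5(176.1) = 30.06
  N₂: 444.4 (inert)
  CO₂: 0 + 1(176.1) = 176.1
Total out = 695.4 kmol; y_O₂ = 30.06 / 695.4 = 0.04322.

0.0432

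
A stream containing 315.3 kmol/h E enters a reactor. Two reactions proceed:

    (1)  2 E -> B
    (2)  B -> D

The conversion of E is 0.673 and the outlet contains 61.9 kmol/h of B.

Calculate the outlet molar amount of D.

44.2 kmol/h

Conversion of E: E consumed = 2ξ₁ = 0.673 × 315.3 → ξ₁ = 106.1 kmol/h.
B balance: n_B = 0 + 1ξ₁ − 1ξ₂ = 61.9 → ξ₂ = (1·106.1 − 61.9)/1 = 44.2 kmol/h.
Outlet amounts (n = n₀ + Σ ν·ξ):
  E: 315.3 − 2(106.1) = 103.1
  B: 0 + 1(106.1) − 1(44.2) = 61.9
  D: 0 + 1(44.2) = 44.2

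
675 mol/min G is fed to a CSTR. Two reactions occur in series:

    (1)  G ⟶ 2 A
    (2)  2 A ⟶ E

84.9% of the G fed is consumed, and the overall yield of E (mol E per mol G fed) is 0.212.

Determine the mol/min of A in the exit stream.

Conversion of G: G consumed = 1ξ₁ = 0.849 × 675 → ξ₁ = 573.1 mol/min.
Yield of E: 1ξ₂ / 675 = 0.212 → ξ₂ = 143.1 mol/min.
Outlet amounts (n = n₀ + Σ ν·ξ):
  G: 675 − 1(573.1) = 101.9
  A: 0 + 2(573.1) − 2(143.1) = 859.9
  E: 0 + 1(143.1) = 143.1

860 mol/min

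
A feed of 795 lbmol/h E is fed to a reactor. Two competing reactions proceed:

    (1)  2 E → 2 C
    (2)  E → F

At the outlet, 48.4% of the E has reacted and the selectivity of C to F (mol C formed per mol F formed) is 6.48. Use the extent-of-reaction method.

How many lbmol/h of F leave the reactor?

Conversion of E: E consumed = 0.484 × 795 = 384.8 lbmol/h = 2ξ₁ + 1ξ₂.
Selectivity: 2ξ₁ / (1ξ₂) = 6.48 → ξ₁ = 3.24 ξ₂.
Substitute: (2·3.24 + 1) ξ₂ = 384.8 → ξ₂ = 51.44 lbmol/h, ξ₁ = 166.7 lbmol/h.
Outlet amounts (n = n₀ + Σ ν·ξ):
  E: 795 − 2(166.7) − 1(51.44) = 410.2
  C: 0 + 2(166.7) = 333.3
  F: 0 + 1(51.44) = 51.44

51.4 lbmol/h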